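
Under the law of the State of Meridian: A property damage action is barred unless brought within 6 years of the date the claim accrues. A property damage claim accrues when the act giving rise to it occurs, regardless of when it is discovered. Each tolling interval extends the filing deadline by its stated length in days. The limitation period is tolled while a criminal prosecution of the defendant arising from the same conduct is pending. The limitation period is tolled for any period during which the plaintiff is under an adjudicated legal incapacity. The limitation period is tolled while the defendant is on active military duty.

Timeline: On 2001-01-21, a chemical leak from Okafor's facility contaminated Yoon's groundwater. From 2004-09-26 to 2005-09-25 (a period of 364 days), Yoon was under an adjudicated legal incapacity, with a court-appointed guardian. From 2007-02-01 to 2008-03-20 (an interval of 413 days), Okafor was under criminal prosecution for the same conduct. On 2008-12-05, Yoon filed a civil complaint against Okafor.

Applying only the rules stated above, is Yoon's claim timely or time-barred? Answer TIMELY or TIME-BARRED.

TIMELY

The claim accrued on 2001-01-21, the date of the act.
Adding the 6 years base period to 2001-01-21 gives a deadline of 2007-01-21, before any tolling.
Because the plaintiff's legal incapacity ran from 2004-09-26 to 2005-09-25, the deadline is extended by 364 days to 2008-01-20.
The period was tolled for 413 days by the pending criminal prosecution (2007-02-01 to 2008-03-20), pushing the deadline to 2009-03-08.
Filing on 2008-12-05 beat the 2009-03-08 deadline — the action is timely.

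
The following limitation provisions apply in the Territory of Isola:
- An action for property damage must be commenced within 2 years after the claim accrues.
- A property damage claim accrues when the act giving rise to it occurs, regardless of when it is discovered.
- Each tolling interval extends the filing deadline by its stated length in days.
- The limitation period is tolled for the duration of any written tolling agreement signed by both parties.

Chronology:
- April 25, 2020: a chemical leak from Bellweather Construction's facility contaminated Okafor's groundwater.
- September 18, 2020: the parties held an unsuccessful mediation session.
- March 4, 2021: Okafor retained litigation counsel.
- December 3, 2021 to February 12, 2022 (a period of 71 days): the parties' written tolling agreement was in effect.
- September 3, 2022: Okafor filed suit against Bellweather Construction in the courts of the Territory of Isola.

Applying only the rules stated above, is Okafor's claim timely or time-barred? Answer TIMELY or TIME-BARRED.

TIME-BARRED

The claim accrued on April 25, 2020, the date of the act.
2 years from April 25, 2020 is April 25, 2022.
The written tolling agreement from December 3, 2021 to February 12, 2022 tolled the period for 71 days, extending the deadline to July 5, 2022.
Nothing else in the chronology tolls or restarts the period.
Filing on September 3, 2022 missed the July 5, 2022 deadline — the action is time-barred.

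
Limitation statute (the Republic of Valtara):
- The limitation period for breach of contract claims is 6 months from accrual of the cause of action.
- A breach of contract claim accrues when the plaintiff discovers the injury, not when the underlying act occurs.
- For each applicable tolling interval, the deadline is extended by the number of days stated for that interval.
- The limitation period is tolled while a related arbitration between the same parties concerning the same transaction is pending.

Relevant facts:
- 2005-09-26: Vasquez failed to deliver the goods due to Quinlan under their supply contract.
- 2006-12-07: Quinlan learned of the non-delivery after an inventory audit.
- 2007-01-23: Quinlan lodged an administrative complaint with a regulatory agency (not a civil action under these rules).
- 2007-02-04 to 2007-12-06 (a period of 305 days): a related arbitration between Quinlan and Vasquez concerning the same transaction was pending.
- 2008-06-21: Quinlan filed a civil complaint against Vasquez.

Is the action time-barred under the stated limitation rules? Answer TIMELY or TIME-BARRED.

Under the discovery rule, the claim accrued on 2006-12-07, when Quinlan discovered the injury — not on the 2005-09-26 date of the underlying act.
6 months from 2006-12-07 is 2007-06-07.
The period was tolled for 305 days by the pending related arbitration (2007-02-04 to 2007-12-06), pushing the deadline to 2008-04-07.
The other events in the timeline have no effect on the limitation period under the stated rules.
The 2008-06-21 filing falls after the 2008-04-07 deadline; the claim is time-barred.

TIME-BARRED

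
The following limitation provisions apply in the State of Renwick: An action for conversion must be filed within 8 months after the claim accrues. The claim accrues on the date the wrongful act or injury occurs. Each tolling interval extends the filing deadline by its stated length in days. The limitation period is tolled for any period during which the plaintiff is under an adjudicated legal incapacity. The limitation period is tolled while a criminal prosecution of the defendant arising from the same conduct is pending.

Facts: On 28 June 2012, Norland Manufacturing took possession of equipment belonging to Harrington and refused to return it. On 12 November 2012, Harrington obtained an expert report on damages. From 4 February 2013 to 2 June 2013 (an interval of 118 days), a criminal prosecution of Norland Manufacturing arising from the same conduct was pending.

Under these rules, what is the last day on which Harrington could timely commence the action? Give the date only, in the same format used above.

26 June 2013

The limitation period began to run on 28 June 2012.
8 months from 28 June 2012 is 28 February 2013.
The period was tolled for 118 days by the pending criminal prosecution (4 February 2013 to 2 June 2013), pushing the deadline to 26 June 2013.
Nothing else in the chronology tolls or restarts the period.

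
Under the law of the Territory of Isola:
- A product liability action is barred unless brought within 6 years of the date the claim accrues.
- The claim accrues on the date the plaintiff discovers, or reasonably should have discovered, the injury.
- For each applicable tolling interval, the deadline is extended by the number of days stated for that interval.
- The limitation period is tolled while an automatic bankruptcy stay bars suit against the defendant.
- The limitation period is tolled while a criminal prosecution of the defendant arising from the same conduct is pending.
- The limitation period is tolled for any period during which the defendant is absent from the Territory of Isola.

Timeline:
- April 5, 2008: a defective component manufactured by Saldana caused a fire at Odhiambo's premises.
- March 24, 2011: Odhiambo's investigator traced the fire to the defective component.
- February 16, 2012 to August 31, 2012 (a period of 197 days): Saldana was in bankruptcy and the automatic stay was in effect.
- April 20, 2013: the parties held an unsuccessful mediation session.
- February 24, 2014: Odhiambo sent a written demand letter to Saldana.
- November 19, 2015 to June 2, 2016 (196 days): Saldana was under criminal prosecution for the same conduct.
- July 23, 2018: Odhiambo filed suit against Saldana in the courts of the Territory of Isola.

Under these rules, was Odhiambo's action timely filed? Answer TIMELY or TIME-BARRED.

TIME-BARRED

The claim did not accrue until Odhiambo discovered the injury on March 24, 2011; the April 5, 2008 act date does not start the clock under the stated rule.
Adding the 6 years base period to March 24, 2011 gives a deadline of March 24, 2017, before any tolling.
The automatic bankruptcy stay from February 16, 2012 to August 31, 2012 tolled the period for 197 days, extending the deadline to October 7, 2017.
The period was tolled for 196 days by the pending criminal prosecution (November 19, 2015 to June 2, 2016), pushing the deadline to April 21, 2018.
None of the other events listed affects the running of the period under the stated rules.
Odhiambo filed on July 23, 2018, after the April 21, 2018 deadline, so the action is time-barred.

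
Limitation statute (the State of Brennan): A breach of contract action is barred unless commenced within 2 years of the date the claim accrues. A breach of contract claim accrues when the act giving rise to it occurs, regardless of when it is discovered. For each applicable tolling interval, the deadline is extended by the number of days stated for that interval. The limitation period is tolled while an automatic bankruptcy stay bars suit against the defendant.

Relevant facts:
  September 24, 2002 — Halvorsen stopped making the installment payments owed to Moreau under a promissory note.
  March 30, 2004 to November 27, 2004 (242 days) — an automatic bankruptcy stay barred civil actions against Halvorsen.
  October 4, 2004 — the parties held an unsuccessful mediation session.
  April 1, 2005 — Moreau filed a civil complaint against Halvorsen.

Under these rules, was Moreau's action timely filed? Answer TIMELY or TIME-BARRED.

TIMELY

The limitation period began to run on September 24, 2002.
2 years from September 24, 2002 is September 24, 2004.
The period was tolled for 242 days by the automatic bankruptcy stay (March 30, 2004 to November 27, 2004), pushing the deadline to May 24, 2005.
The other events in the timeline have no effect on the limitation period under the stated rules.
The April 1, 2005 filing precedes the May 24, 2005 deadline; the claim is timely.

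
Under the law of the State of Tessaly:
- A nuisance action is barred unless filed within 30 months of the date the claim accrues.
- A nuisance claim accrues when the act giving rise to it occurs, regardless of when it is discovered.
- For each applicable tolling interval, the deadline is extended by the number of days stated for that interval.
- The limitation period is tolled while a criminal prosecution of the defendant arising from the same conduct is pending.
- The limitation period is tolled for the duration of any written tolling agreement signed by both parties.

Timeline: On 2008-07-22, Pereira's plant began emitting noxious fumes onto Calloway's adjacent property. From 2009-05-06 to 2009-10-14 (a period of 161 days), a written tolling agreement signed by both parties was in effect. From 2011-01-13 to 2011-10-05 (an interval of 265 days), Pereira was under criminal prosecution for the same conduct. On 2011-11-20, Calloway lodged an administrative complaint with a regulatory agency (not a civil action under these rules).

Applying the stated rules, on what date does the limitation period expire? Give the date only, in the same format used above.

2012-03-23

The claim accrued on 2008-07-22, when the wrongful act occurred.
30 months from 2008-07-22 is 2011-01-22.
The written tolling agreement from 2009-05-06 to 2009-10-14 tolled the period for 161 days, extending the deadline to 2011-07-02.
The period was tolled for 265 days by the pending criminal prosecution (2011-01-13 to 2011-10-05), pushing the deadline to 2012-03-23.
Nothing else in the chronology tolls or restarts the period.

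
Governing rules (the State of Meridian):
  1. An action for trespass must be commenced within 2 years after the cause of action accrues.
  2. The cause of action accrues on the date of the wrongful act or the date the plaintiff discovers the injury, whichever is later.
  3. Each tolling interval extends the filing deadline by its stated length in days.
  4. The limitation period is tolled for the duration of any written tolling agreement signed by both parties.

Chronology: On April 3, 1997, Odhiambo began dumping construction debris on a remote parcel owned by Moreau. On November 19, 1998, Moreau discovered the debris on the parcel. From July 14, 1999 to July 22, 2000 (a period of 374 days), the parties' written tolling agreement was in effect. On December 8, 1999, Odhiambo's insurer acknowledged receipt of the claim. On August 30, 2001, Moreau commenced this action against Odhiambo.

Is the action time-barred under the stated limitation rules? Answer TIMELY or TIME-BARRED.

Because discovery on November 19, 1998 post-dates the April 3, 1997 act, accrual under the later-of rule falls on November 19, 1998.
Adding the 2 years base period to November 19, 1998 gives a deadline of November 19, 2000, before any tolling.
Because the written tolling agreement ran from July 14, 1999 to July 22, 2000, the deadline is extended by 374 days to November 28, 2001.
None of the other events listed affects the running of the period under the stated rules.
Filing on August 30, 2001 beat the November 28, 2001 deadline — the action is timely.

TIMELY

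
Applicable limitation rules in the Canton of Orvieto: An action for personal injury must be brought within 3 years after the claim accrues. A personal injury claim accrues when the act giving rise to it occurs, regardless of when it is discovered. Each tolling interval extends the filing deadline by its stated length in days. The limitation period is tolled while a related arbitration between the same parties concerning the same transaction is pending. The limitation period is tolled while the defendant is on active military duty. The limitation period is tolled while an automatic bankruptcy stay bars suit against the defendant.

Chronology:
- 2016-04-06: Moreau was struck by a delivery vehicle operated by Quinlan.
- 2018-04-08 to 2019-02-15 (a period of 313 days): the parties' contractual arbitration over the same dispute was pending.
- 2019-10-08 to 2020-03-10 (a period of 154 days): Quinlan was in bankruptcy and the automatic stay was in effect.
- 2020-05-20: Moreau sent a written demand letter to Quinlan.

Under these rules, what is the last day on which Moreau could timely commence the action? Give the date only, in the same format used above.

The limitation period began to run on 2016-04-06.
Adding the 3 years base period to 2016-04-06 gives a deadline of 2019-04-06, before any tolling.
Because the pending related arbitration ran from 2018-04-08 to 2019-02-15, the deadline is extended by 313 days to 2020-02-13.
The automatic bankruptcy stay from 2019-10-08 to 2020-03-10 tolled the period for 154 days, extending the deadline to 2020-07-16.
None of the other events listed affects the running of the period under the stated rules.

2020-07-16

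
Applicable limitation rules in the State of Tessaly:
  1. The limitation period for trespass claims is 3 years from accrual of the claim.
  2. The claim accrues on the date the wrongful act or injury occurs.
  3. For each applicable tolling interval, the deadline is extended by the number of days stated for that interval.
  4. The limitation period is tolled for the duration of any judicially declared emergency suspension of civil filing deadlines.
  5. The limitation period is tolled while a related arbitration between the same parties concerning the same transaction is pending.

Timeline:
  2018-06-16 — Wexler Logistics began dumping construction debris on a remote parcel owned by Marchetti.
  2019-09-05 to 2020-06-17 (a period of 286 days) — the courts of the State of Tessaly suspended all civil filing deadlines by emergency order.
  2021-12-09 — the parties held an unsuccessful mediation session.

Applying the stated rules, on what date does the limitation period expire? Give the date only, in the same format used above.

2022-03-29

The claim accrued on 2018-06-16, the date of the act.
The untolled deadline — 3 years after 2018-06-16 — is 2021-06-16.
The emergency suspension of filing deadlines from 2019-09-05 to 2020-06-17 tolled the period for 286 days, extending the deadline to 2022-03-29.
None of the other events listed affects the running of the period under the stated rules.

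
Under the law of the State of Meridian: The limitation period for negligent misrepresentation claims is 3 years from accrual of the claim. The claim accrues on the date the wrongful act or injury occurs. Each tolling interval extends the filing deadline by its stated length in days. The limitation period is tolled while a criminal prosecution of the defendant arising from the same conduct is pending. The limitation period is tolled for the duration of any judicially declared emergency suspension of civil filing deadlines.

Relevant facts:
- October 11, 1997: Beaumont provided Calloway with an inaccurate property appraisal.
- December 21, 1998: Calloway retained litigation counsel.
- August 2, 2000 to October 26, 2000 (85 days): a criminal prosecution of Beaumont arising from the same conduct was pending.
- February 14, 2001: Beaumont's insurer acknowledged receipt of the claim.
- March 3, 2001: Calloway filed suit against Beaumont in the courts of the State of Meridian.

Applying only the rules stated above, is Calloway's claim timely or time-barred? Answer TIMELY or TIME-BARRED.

TIME-BARRED

The claim accrued on October 11, 1997, the date of the act.
The untolled deadline — 3 years after October 11, 1997 — is October 11, 2000.
The pending criminal prosecution from August 2, 2000 to October 26, 2000 tolled the period for 85 days, extending the deadline to January 4, 2001.
None of the other events listed affects the running of the period under the stated rules.
Filing on March 3, 2001 missed the January 4, 2001 deadline — the action is time-barred.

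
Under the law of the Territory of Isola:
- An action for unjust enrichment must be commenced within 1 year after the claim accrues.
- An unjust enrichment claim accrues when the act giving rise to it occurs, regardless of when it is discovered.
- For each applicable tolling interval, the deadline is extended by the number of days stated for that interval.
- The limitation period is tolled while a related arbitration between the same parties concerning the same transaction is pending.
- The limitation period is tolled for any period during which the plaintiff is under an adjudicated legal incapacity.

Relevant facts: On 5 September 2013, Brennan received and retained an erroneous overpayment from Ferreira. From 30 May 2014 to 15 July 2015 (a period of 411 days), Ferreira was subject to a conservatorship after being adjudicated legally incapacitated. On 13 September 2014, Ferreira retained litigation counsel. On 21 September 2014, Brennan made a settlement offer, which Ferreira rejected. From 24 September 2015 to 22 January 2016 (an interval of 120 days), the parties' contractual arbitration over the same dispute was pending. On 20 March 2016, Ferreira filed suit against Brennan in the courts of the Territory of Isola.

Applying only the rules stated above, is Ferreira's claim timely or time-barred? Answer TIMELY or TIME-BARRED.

The claim accrued on 5 September 2013, the date of the act.
The untolled deadline — 1 year after 5 September 2013 — is 5 September 2014.
Because the plaintiff's legal incapacity ran from 30 May 2014 to 15 July 2015, the deadline is extended by 411 days to 21 October 2015.
The pending related arbitration from 24 September 2015 to 22 January 2016 tolled the period for 120 days, extending the deadline to 18 February 2016.
None of the other events listed affects the running of the period under the stated rules.
Filing on 20 March 2016 missed the 18 February 2016 deadline — the action is time-barred.

TIME-BARRED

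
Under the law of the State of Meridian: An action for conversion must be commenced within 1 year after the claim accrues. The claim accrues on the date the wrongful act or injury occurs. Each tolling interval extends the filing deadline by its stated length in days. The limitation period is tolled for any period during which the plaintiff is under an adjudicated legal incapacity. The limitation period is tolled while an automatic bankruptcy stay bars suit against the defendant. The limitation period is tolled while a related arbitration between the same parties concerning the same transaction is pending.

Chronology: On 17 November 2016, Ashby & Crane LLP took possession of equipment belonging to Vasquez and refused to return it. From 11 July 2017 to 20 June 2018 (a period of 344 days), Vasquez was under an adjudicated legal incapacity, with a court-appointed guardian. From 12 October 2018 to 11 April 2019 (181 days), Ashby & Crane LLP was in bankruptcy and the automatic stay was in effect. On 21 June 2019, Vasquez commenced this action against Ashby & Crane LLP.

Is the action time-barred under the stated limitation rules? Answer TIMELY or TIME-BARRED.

TIME-BARRED

The claim accrued on 17 November 2016, when the wrongful act occurred.
Adding the 1 year base period to 17 November 2016 gives a deadline of 17 November 2017, before any tolling.
Because the plaintiff's legal incapacity ran from 11 July 2017 to 20 June 2018, the deadline is extended by 344 days to 27 October 2018.
Because the automatic bankruptcy stay ran from 12 October 2018 to 11 April 2019, the deadline is extended by 181 days to 26 April 2019.
Vasquez filed on 21 June 2019, after the 26 April 2019 deadline, so the action is time-barred.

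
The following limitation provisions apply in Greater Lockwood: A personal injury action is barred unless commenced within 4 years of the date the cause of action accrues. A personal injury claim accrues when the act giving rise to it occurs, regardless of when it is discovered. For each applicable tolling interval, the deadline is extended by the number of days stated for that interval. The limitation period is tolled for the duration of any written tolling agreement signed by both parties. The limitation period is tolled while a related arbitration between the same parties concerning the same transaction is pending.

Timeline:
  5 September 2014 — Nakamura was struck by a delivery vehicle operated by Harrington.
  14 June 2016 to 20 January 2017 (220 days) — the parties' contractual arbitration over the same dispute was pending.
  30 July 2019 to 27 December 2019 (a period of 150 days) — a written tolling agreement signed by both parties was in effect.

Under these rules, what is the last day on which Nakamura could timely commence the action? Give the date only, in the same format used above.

The claim accrued on 5 September 2014, when the wrongful act occurred.
4 years from 5 September 2014 is 5 September 2018.
Because the pending related arbitration ran from 14 June 2016 to 20 January 2017, the deadline is extended by 220 days to 13 April 2019.
The written tolling agreement starting 30 July 2019 came too late — the period had run on 13 April 2019 — and so does not extend the deadline.

13 April 2019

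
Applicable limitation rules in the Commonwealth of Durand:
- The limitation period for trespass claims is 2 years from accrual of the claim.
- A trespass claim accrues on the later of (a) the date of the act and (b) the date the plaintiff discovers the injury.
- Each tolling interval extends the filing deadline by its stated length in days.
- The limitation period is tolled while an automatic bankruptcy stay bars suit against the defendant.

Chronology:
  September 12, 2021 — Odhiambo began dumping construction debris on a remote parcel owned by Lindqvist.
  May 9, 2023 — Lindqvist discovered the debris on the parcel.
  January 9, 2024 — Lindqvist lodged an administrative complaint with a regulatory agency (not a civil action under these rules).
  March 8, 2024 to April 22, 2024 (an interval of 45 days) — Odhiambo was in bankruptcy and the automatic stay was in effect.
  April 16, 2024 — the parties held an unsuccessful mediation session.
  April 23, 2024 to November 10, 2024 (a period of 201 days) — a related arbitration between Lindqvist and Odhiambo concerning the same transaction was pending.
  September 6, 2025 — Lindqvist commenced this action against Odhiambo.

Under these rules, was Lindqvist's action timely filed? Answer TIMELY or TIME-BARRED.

TIME-BARRED

Taking the later of the act (September 12, 2021) and discovery (May 9, 2023), the claim accrued on May 9, 2023.
Adding the 2 years base period to May 9, 2023 gives a deadline of May 9, 2025, before any tolling.
The period was tolled for 45 days by the automatic bankruptcy stay (March 8, 2024 to April 22, 2024), pushing the deadline to June 23, 2025.
No stated provision tolls the period for a pending arbitration, so the interval from April 23, 2024 to November 10, 2024 has no effect on the deadline.
Nothing else in the chronology tolls or restarts the period.
Lindqvist filed on September 6, 2025, after the June 23, 2025 deadline, so the action is time-barred.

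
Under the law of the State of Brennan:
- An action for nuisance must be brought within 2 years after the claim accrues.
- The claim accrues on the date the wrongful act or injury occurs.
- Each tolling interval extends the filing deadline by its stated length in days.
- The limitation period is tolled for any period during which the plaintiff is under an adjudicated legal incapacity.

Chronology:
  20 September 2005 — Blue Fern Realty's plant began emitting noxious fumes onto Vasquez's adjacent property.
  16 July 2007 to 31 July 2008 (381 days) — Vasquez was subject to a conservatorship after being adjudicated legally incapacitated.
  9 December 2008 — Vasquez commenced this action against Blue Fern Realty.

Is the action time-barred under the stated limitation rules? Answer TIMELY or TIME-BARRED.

The limitation period began to run on 20 September 2005.
Adding the 2 years base period to 20 September 2005 gives a deadline of 20 September 2007, before any tolling.
The plaintiff's legal incapacity from 16 July 2007 to 31 July 2008 tolled the period for 381 days, extending the deadline to 5 October 2008.
The 9 December 2008 filing falls after the 5 October 2008 deadline; the claim is time-barred.

TIME-BARRED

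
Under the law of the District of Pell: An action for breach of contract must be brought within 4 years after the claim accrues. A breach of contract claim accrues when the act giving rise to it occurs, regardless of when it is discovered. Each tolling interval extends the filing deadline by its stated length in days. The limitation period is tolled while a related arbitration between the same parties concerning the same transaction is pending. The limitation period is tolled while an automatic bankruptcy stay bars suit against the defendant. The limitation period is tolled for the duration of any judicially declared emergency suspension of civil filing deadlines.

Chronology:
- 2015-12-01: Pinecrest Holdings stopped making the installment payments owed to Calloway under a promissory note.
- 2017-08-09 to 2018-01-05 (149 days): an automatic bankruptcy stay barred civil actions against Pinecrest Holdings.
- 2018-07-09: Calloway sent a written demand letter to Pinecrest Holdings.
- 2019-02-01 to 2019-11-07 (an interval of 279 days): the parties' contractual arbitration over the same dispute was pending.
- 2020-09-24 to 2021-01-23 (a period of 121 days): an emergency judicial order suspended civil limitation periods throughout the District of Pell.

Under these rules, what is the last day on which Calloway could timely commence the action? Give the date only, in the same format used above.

2021-06-02

The limitation period began to run on 2015-12-01.
The untolled deadline — 4 years after 2015-12-01 — is 2019-12-01.
The period was tolled for 149 days by the automatic bankruptcy stay (2017-08-09 to 2018-01-05), pushing the deadline to 2020-04-28.
The period was tolled for 279 days by the pending related arbitration (2019-02-01 to 2019-11-07), pushing the deadline to 2021-02-01.
The emergency suspension of filing deadlines from 2020-09-24 to 2021-01-23 tolled the period for 121 days, extending the deadline to 2021-06-02.
None of the other events listed affects the running of the period under the stated rules.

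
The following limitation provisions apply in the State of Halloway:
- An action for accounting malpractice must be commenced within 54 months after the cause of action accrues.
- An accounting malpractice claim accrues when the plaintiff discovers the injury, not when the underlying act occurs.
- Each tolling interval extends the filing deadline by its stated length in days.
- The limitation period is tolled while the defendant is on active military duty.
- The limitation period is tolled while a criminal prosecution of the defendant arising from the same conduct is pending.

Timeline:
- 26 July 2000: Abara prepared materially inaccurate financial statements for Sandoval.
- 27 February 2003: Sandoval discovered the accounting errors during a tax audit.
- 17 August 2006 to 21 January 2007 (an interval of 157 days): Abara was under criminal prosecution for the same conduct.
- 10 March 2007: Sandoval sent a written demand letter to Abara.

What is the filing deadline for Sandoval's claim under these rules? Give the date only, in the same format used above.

31 January 2008

The claim did not accrue until Sandoval discovered the injury on 27 February 2003; the 26 July 2000 act date does not start the clock under the stated rule.
54 months from 27 February 2003 is 27 August 2007.
The period was tolled for 157 days by the pending criminal prosecution (17 August 2006 to 21 January 2007), pushing the deadline to 31 January 2008.
The other events in the timeline have no effect on the limitation period under the stated rules.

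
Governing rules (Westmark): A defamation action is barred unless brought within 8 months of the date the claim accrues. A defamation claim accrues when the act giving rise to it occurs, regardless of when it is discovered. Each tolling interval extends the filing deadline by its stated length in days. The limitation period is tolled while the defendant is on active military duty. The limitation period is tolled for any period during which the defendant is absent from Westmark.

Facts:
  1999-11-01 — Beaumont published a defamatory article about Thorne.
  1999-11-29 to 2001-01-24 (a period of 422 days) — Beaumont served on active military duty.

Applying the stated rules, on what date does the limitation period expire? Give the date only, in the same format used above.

The limitation period began to run on 1999-11-01.
Adding the 8 months base period to 1999-11-01 gives a deadline of 2000-07-01, before any tolling.
The defendant's active military service from 1999-11-29 to 2001-01-24 tolled the period for 422 days, extending the deadline to 2001-08-27.

2001-08-27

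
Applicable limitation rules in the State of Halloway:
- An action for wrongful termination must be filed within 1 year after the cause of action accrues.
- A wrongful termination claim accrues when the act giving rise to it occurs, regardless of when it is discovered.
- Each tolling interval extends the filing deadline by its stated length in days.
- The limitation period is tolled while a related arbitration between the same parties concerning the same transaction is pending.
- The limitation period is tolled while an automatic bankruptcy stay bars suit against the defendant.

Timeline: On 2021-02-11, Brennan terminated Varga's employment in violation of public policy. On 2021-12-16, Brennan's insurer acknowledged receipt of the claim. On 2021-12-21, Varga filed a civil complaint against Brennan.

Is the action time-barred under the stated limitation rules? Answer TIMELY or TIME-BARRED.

The claim accrued on 2021-02-11, when the wrongful act occurred.
1 year from 2021-02-11 is 2022-02-11.
The other events in the timeline have no effect on the limitation period under the stated rules.
The 2021-12-21 filing precedes the 2022-02-11 deadline; the claim is timely.

TIMELY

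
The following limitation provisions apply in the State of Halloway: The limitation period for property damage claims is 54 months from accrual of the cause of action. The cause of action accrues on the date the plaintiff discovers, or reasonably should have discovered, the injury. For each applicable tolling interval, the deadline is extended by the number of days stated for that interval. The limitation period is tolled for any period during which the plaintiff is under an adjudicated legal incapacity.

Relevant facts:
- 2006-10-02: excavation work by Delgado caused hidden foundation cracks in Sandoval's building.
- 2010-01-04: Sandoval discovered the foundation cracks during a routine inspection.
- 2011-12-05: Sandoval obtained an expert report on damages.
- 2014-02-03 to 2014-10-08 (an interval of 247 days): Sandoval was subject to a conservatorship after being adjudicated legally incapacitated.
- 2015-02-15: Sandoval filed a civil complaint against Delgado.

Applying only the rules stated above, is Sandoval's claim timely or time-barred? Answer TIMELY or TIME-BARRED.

TIMELY

Accrual is tied to discovery, so the period began on 2010-01-04 rather than on 2006-10-02 when the act occurred.
54 months from 2010-01-04 is 2014-07-04.
Because the plaintiff's legal incapacity ran from 2014-02-03 to 2014-10-08, the deadline is extended by 247 days to 2015-03-08.
Nothing else in the chronology tolls or restarts the period.
Sandoval filed on 2015-02-15, before the 2015-03-08 deadline, so the action is timely.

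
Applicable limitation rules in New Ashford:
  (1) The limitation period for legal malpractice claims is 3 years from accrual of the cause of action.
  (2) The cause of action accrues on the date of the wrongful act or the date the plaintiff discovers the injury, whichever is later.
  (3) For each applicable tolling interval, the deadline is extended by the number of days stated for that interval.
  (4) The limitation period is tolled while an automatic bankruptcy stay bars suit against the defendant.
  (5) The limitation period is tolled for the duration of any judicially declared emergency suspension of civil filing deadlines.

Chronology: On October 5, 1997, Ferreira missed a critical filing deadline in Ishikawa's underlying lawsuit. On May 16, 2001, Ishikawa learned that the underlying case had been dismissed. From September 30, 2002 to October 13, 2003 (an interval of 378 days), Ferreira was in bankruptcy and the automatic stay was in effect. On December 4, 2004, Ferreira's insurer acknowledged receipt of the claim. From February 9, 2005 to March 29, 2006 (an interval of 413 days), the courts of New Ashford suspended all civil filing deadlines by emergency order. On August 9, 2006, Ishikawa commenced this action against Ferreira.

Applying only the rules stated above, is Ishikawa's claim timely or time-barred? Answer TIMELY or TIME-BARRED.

Taking the later of the act (October 5, 1997) and discovery (May 16, 2001), the claim accrued on May 16, 2001.
Adding the 3 years base period to May 16, 2001 gives a deadline of May 16, 2004, before any tolling.
The period was tolled for 378 days by the automatic bankruptcy stay (September 30, 2002 to October 13, 2003), pushing the deadline to May 29, 2005.
The emergency suspension of filing deadlines from February 9, 2005 to March 29, 2006 tolled the period for 413 days, extending the deadline to July 16, 2006.
None of the other events listed affects the running of the period under the stated rules.
Filing on August 9, 2006 missed the July 16, 2006 deadline — the action is time-barred.

TIME-BARRED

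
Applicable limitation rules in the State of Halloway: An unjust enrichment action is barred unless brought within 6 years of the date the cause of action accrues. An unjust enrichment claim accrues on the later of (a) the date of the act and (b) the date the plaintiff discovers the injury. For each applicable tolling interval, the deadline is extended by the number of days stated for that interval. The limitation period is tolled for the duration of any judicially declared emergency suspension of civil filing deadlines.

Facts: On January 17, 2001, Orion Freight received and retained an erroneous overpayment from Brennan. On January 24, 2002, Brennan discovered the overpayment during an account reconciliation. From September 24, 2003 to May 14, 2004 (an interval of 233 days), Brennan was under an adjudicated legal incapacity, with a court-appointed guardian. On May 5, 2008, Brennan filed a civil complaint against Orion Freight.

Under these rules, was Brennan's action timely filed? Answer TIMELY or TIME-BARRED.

Because discovery on January 24, 2002 post-dates the January 17, 2001 act, accrual under the later-of rule falls on January 24, 2002.
The untolled deadline — 6 years after January 24, 2002 — is January 24, 2008.
Although the plaintiff's incapacity ran from September 24, 2003 to May 14, 2004, the stated rules do not make that a tolling event, so it is disregarded.
Brennan filed on May 5, 2008, after the January 24, 2008 deadline, so the action is time-barred.

TIME-BARRED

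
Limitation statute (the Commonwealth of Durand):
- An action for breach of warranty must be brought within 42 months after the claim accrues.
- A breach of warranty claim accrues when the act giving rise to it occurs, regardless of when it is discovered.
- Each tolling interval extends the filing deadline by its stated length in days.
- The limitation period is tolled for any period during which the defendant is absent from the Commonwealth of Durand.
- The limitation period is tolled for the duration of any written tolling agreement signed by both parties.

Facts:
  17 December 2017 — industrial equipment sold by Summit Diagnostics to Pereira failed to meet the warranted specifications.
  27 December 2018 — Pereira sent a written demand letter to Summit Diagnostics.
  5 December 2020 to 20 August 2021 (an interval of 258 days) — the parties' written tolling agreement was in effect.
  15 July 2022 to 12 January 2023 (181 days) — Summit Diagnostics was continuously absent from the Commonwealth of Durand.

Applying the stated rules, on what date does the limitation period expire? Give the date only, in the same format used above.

2 March 2022

The claim accrued on 17 December 2017, the date of the act.
The untolled deadline — 42 months after 17 December 2017 — is 17 June 2021.
Because the written tolling agreement ran from 5 December 2020 to 20 August 2021, the deadline is extended by 258 days to 2 March 2022.
The defendant's absence from the jurisdiction starting 15 July 2022 came too late — the period had run on 2 March 2022 — and so does not extend the deadline.
None of the other events listed affects the running of the period under the stated rules.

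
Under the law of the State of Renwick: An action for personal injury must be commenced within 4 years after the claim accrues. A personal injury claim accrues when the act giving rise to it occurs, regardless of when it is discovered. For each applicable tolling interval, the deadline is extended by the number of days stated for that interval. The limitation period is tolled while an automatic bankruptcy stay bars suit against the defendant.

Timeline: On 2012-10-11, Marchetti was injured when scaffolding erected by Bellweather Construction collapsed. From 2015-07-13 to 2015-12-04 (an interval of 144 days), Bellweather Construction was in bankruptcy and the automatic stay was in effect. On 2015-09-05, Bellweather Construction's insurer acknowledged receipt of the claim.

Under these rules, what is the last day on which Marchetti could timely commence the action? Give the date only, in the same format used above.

2017-03-04

The claim accrued on 2012-10-11, the date of the act.
The untolled deadline — 4 years after 2012-10-11 — is 2016-10-11.
The automatic bankruptcy stay from 2015-07-13 to 2015-12-04 tolled the period for 144 days, extending the deadline to 2017-03-04.
The other events in the timeline have no effect on the limitation period under the stated rules.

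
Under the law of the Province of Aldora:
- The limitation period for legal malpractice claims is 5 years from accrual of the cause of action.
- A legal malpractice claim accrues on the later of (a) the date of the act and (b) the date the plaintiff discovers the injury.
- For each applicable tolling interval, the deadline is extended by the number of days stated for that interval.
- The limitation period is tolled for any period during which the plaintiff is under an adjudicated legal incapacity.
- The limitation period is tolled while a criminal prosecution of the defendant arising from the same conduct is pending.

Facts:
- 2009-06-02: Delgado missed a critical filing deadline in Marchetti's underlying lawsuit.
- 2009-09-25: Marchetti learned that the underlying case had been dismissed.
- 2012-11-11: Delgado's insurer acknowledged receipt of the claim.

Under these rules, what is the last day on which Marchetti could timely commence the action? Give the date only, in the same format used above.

The claim accrued on 2009-09-25 — the later of the 2009-06-02 act and the 2009-09-25 discovery.
The untolled deadline — 5 years after 2009-09-25 — is 2014-09-25.
Nothing else in the chronology tolls or restarts the period.

2014-09-25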